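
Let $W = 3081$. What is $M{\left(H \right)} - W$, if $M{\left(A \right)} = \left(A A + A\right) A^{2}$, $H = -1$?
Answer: $-3081$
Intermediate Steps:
$M{\left(A \right)} = A^{2} \left(A + A^{2}\right)$ ($M{\left(A \right)} = \left(A^{2} + A\right) A^{2} = \left(A + A^{2}\right) A^{2} = A^{2} \left(A + A^{2}\right)$)
$M{\left(H \right)} - W = \left(-1\right)^{3} \left(1 - 1\right) - 3081 = \left(-1\right) 0 - 3081 = 0 - 3081 = -3081$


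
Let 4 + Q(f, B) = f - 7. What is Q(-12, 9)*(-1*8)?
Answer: 184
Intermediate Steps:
Q(f, B) = -11 + f (Q(f, B) = -4 + (f - 7) = -4 + (-7 + f) = -11 + f)
Q(-12, 9)*(-1*8) = (-11 - 12)*(-1*8) = -23*(-8) = 184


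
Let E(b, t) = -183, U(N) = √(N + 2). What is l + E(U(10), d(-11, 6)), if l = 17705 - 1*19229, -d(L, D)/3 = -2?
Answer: -1707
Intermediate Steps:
d(L, D) = 6 (d(L, D) = -3*(-2) = 6)
U(N) = √(2 + N)
l = -1524 (l = 17705 - 19229 = -1524)
l + E(U(10), d(-11, 6)) = -1524 - 183 = -1707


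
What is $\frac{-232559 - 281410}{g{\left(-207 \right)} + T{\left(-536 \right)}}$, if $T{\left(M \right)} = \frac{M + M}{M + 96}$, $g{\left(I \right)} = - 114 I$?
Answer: $- \frac{28268295}{1298024} \approx -21.778$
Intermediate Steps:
$T{\left(M \right)} = \frac{2 M}{96 + M}$
$\frac{-232559 - 281410}{g{\left(-207 \right)} + T{\left(-536 \right)}} = \frac{-232559 - 281410}{\left(-114\right) \left(-207\right) + 2 \left(-536\right) \frac{1}{96 - 536}} = - \frac{513969}{23598 + 2 \left(-536\right) \frac{1}{-440}} = - \frac{513969}{23598 + 2 \left(-536\right) \left(- \frac{1}{440}\right)} = - \frac{513969}{23598 + \frac{134}{55}} = - \frac{513969}{\frac{1298024}{55}} = \left(-513969\right) \frac{55}{1298024} = - \frac{28268295}{1298024}$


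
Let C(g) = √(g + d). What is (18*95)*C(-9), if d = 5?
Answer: 3420*I ≈ 3420.0*I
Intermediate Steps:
C(g) = √(5 + g) (C(g) = √(g + 5) = √(5 + g))
(18*95)*C(-9) = (18*95)*√(5 - 9) = 1710*√(-4) = 1710*(2*I) = 3420*I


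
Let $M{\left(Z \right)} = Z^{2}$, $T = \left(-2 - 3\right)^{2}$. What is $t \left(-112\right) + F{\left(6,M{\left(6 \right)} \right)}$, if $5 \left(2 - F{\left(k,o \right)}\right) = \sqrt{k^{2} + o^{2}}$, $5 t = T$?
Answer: $-558 - \frac{6 \sqrt{37}}{5} \approx -565.3$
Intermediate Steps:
$T = 25$ ($T = \left(-5\right)^{2} = 25$)
$t = 5$ ($t = \frac{1}{5} \cdot 25 = 5$)
$F{\left(k,o \right)} = 2 - \frac{\sqrt{k^{2} + o^{2}}}{5}$
$t \left(-112\right) + F{\left(6,M{\left(6 \right)} \right)} = 5 \left(-112\right) + \left(2 - \frac{\sqrt{6^{2} + \left(6^{2}\right)^{2}}}{5}\right) = -560 + \left(2 - \frac{\sqrt{36 + 36^{2}}}{5}\right) = -560 + \left(2 - \frac{\sqrt{36 + 1296}}{5}\right) = -560 + \left(2 - \frac{\sqrt{1332}}{5}\right) = -560 + \left(2 - \frac{6 \sqrt{37}}{5}\right) = -558 - \frac{6 \sqrt{37}}{5}$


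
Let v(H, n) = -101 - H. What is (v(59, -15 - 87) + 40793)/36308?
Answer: 40633/36308 ≈ 1.1191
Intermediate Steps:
(v(59, -15 - 87) + 40793)/36308 = ((-101 - 1*59) + 40793)/36308 = ((-101 - 59) + 40793)*(1/36308) = (-160 + 40793)*(1/36308) = 40633*(1/36308) = 40633/36308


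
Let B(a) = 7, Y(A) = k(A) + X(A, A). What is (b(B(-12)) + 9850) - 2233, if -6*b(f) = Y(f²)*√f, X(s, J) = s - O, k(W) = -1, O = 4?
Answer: 7617 - 22*√7/3 ≈ 7597.6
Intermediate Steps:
X(s, J) = -4 + s (X(s, J) = s - 1*4 = s - 4 = -4 + s)
Y(A) = -5 + A (Y(A) = -1 + (-4 + A) = -5 + A)
b(f) = -√f*(-5 + f²)/6 (b(f) = -(-5 + f²)*√f/6 = -√f*(-5 + f²)/6)
(b(B(-12)) + 9850) - 2233 = (√7*(5 - 1*7²)/6 + 9850) - 2233 = (√7*(5 - 1*49)/6 + 9850) - 2233 = (√7*(5 - 49)/6 + 9850) - 2233 = ((⅙)*√7*(-44) + 9850) - 2233 = (-22*√7/3 + 9850) - 2233 = (9850 - 22*√7/3) - 2233 = 7617 - 22*√7/3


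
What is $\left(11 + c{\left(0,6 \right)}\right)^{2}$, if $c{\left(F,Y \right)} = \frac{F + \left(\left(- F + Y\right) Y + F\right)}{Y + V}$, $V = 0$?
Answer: $289$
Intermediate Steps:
$c{\left(F,Y \right)} = \frac{2 F + Y \left(Y - F\right)}{Y}$ ($c{\left(F,Y \right)} = \frac{F + \left(\left(- F + Y\right) Y + F\right)}{Y + 0} = \frac{F + \left(\left(Y - F\right) Y + F\right)}{Y} = \frac{F + \left(Y \left(Y - F\right) + F\right)}{Y} = \frac{F + \left(F + Y \left(Y - F\right)\right)}{Y} = \frac{2 F + Y \left(Y - F\right)}{Y}$)
$\left(11 + c{\left(0,6 \right)}\right)^{2} = \left(11 + \left(6 - 0 + 2 \cdot 0 \cdot \frac{1}{6}\right)\right)^{2} = \left(11 + \left(6 + 0 + 2 \cdot 0 \cdot \frac{1}{6}\right)\right)^{2} = \left(11 + \left(6 + 0 + 0\right)\right)^{2} = \left(11 + 6\right)^{2} = 17^{2} = 289$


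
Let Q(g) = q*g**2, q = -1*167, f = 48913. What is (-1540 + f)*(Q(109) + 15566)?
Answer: -93256640253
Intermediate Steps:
q = -167
Q(g) = -167*g**2
(-1540 + f)*(Q(109) + 15566) = (-1540 + 48913)*(-167*109**2 + 15566) = 47373*(-167*11881 + 15566) = 47373*(-1984127 + 15566) = 47373*(-1968561) = -93256640253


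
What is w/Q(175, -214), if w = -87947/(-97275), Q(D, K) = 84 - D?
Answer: -87947/8852025 ≈ -0.0099352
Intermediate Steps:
w = 87947/97275 (w = -87947*(-1/97275) = 87947/97275 ≈ 0.90411)
w/Q(175, -214) = 87947/(97275*(84 - 1*175)) = 87947/(97275*(84 - 175)) = (87947/97275)/(-91) = (87947/97275)*(-1/91) = -87947/8852025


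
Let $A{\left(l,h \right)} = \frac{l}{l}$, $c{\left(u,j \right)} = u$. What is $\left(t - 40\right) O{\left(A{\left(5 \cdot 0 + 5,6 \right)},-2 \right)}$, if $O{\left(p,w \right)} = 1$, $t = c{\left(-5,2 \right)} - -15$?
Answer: $-30$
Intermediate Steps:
$A{\left(l,h \right)} = 1$
$t = 10$ ($t = -5 - -15 = -5 + 15 = 10$)
$\left(t - 40\right) O{\left(A{\left(5 \cdot 0 + 5,6 \right)},-2 \right)} = \left(10 - 40\right) 1 = \left(-30\right) 1 = -30$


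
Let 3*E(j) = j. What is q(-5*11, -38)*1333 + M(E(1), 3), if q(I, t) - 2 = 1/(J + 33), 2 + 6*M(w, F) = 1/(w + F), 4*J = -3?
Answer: 54141/20 ≈ 2707.1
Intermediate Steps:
J = -¾ (J = (¼)*(-3) = -¾ ≈ -0.75000)
E(j) = j/3
M(w, F) = -⅓ + 1/(6*(F + w)) (M(w, F) = -⅓ + 1/(6*(w + F)) = -⅓ + 1/(6*(F + w)))
q(I, t) = 262/129 (q(I, t) = 2 + 1/(-¾ + 33) = 2 + 1/(129/4) = 2 + 4/129 = 262/129)
q(-5*11, -38)*1333 + M(E(1), 3) = (262/129)*1333 + (⅙ - ⅓*3 - 1/9)/(3 + (⅓)*1) = 8122/3 + (⅙ - 1 - ⅓*⅓)/(3 + ⅓) = 8122/3 + (⅙ - 1 - ⅑)/(10/3) = 8122/3 + (3/10)*(-17/18) = 8122/3 - 17/60 = 54141/20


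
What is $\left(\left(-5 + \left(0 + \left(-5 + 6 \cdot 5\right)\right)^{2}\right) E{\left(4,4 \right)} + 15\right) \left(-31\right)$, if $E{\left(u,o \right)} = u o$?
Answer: $-307985$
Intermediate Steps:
$E{\left(u,o \right)} = o u$
$\left(\left(-5 + \left(0 + \left(-5 + 6 \cdot 5\right)\right)^{2}\right) E{\left(4,4 \right)} + 15\right) \left(-31\right) = \left(\left(-5 + \left(0 + \left(-5 + 6 \cdot 5\right)\right)^{2}\right) 4 \cdot 4 + 15\right) \left(-31\right) = \left(\left(-5 + \left(0 + \left(-5 + 30\right)\right)^{2}\right) 16 + 15\right) \left(-31\right) = \left(\left(-5 + \left(0 + 25\right)^{2}\right) 16 + 15\right) \left(-31\right) = \left(\left(-5 + 25^{2}\right) 16 + 15\right) \left(-31\right) = \left(\left(-5 + 625\right) 16 + 15\right) \left(-31\right) = \left(620 \cdot 16 + 15\right) \left(-31\right) = \left(9920 + 15\right) \left(-31\right) = 9935 \left(-31\right) = -307985$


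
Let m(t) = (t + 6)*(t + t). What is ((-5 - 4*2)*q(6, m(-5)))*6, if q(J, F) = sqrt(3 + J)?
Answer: -234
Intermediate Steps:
m(t) = 2*t*(6 + t) (m(t) = (6 + t)*(2*t) = 2*t*(6 + t))
((-5 - 4*2)*q(6, m(-5)))*6 = ((-5 - 4*2)*sqrt(3 + 6))*6 = ((-5 - 8)*sqrt(9))*6 = -13*3*6 = -39*6 = -234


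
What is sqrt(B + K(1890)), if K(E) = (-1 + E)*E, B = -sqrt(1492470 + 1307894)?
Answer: sqrt(3570210 - 2*sqrt(700091)) ≈ 1889.1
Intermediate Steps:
B = -2*sqrt(700091) (B = -sqrt(2800364) = -2*sqrt(700091) ≈ -1673.4)
K(E) = E*(-1 + E)
sqrt(B + K(1890)) = sqrt(-2*sqrt(700091) + 1890*(-1 + 1890)) = sqrt(-2*sqrt(700091) + 1890*1889) = sqrt(-2*sqrt(700091) + 3570210) = sqrt(3570210 - 2*sqrt(700091))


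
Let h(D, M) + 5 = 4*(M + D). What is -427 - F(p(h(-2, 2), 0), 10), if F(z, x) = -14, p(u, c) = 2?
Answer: -413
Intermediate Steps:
h(D, M) = -5 + 4*D + 4*M (h(D, M) = -5 + 4*(M + D) = -5 + 4*(D + M) = -5 + (4*D + 4*M) = -5 + 4*D + 4*M)
-427 - F(p(h(-2, 2), 0), 10) = -427 - 1*(-14) = -427 + 14 = -413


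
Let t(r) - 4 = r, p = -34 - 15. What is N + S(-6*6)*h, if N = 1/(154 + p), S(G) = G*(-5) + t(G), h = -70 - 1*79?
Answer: -2315459/105 ≈ -22052.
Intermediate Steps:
p = -49
t(r) = 4 + r
h = -149 (h = -70 - 79 = -149)
S(G) = 4 - 4*G (S(G) = G*(-5) + (4 + G) = -5*G + (4 + G) = 4 - 4*G)
N = 1/105 (N = 1/(154 - 49) = 1/105 ≈ 0.0095238)
N + S(-6*6)*h = 1/105 + (4 - (-24)*6)*(-149) = 1/105 + (4 - 4*(-36))*(-149) = 1/105 + (4 + 144)*(-149) = 1/105 + 148*(-149) = 1/105 - 22052 = -2315459/105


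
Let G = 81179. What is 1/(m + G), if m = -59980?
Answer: 1/21199 ≈ 4.7172e-5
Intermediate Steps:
1/(m + G) = 1/(-59980 + 81179) = 1/21199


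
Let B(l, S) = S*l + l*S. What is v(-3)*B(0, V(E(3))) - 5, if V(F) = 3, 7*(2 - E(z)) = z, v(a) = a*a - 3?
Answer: -5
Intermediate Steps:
v(a) = -3 + a² (v(a) = a² - 3 = -3 + a²)
E(z) = 2 - z/7
B(l, S) = 2*S*l (B(l, S) = S*l + S*l = 2*S*l)
v(-3)*B(0, V(E(3))) - 5 = (-3 + (-3)²)*(2*3*0) - 5 = (-3 + 9)*0 - 5 = 6*0 - 5 = 0 - 5 = -5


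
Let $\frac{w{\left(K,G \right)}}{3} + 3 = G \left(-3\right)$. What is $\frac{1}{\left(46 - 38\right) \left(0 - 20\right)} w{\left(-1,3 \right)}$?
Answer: $\frac{9}{40} \approx 0.225$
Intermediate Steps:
$w{\left(K,G \right)} = -9 - 9 G$ ($w{\left(K,G \right)} = -9 + 3 G \left(-3\right) = -9 + 3 \left(- 3 G\right) = -9 - 9 G$)
$\frac{1}{\left(46 - 38\right) \left(0 - 20\right)} w{\left(-1,3 \right)} = \frac{1}{\left(46 - 38\right) \left(0 - 20\right)} \left(-9 - 27\right) = \frac{1}{8 \left(-20\right)} \left(-9 - 27\right) = \frac{1}{8} \left(- \frac{1}{20}\right) \left(-36\right) = \left(- \frac{1}{160}\right) \left(-36\right) = \frac{9}{40}$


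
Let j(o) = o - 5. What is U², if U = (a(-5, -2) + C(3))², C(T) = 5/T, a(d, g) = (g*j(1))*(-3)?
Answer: 20151121/81 ≈ 2.4878e+5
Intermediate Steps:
j(o) = -5 + o
a(d, g) = 12*g (a(d, g) = (g*(-5 + 1))*(-3) = (g*(-4))*(-3) = -4*g*(-3) = 12*g)
U = 4489/9 (U = (12*(-2) + 5/3)² = (-24 + 5*(⅓))² = (-24 + 5/3)² = (-67/3)² = 4489/9 ≈ 498.78)
U² = (4489/9)² = 20151121/81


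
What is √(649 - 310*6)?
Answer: I*√1211 ≈ 34.799*I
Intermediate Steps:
√(649 - 310*6) = √(649 - 1860) = √(-1211) = I*√1211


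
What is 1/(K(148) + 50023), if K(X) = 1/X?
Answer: 148/7403405 ≈ 1.9991e-5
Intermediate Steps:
1/(K(148) + 50023) = 1/(1/148 + 50023) = 1/(7403405/148) = 148/7403405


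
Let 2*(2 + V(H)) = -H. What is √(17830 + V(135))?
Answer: √71042/2 ≈ 133.27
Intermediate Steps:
V(H) = -2 - H/2 (V(H) = -2 + (-H)/2 = -2 - H/2)
√(17830 + V(135)) = √(17830 + (-2 - ½*135)) = √(17830 + (-2 - 135/2)) = √(17830 - 139/2) = √(35521/2) = √71042/2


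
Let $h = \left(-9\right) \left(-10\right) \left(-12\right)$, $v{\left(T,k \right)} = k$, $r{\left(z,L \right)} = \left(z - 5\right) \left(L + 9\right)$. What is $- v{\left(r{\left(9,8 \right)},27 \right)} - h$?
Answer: $1053$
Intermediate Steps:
$r{\left(z,L \right)} = \left(-5 + z\right) \left(9 + L\right)$
$h = -1080$ ($h = 90 \left(-12\right) = -1080$)
$- v{\left(r{\left(9,8 \right)},27 \right)} - h = \left(-1\right) 27 - -1080 = -27 + 1080 = 1053$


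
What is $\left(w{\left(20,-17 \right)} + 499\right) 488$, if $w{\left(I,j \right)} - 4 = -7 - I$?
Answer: $232288$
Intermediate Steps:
$w{\left(I,j \right)} = -3 - I$ ($w{\left(I,j \right)} = 4 - \left(7 + I\right) = -3 - I$)
$\left(w{\left(20,-17 \right)} + 499\right) 488 = \left(\left(-3 - 20\right) + 499\right) 488 = \left(-23 + 499\right) 488 = 476 \cdot 488 = 232288$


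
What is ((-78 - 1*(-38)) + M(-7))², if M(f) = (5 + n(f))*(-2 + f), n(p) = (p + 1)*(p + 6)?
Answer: 19321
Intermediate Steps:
n(p) = (1 + p)*(6 + p)
M(f) = (-2 + f)*(11 + f² + 7*f) (M(f) = (5 + (6 + f² + 7*f))*(-2 + f) = (11 + f² + 7*f)*(-2 + f) = (-2 + f)*(11 + f² + 7*f))
((-78 - 1*(-38)) + M(-7))² = ((-78 - 1*(-38)) + (-22 + (-7)³ - 3*(-7) + 5*(-7)²))² = ((-78 + 38) + (-22 - 343 + 21 + 5*49))² = (-40 + (-22 - 343 + 21 + 245))² = (-40 - 99)² = (-139)² = 19321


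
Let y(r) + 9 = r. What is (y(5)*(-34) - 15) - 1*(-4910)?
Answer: 5031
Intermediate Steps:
y(r) = -9 + r
(y(5)*(-34) - 15) - 1*(-4910) = ((-9 + 5)*(-34) - 15) - 1*(-4910) = (-4*(-34) - 15) + 4910 = (136 - 15) + 4910 = 121 + 4910 = 5031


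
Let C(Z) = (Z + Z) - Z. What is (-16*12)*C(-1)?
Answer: 192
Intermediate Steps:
C(Z) = Z (C(Z) = 2*Z - Z = Z)
(-16*12)*C(-1) = -16*12*(-1) = -192*(-1) = 192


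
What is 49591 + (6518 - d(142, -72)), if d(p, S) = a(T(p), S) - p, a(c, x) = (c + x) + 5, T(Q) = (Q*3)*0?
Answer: 56318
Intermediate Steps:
T(Q) = 0 (T(Q) = (3*Q)*0 = 0)
a(c, x) = 5 + c + x
d(p, S) = 5 + S - p (d(p, S) = (5 + 0 + S) - p = (5 + S) - p = 5 + S - p)
49591 + (6518 - d(142, -72)) = 49591 + (6518 - (5 - 72 - 1*142)) = 49591 + (6518 - (5 - 72 - 142)) = 49591 + (6518 - 1*(-209)) = 49591 + (6518 + 209) = 49591 + 6727 = 56318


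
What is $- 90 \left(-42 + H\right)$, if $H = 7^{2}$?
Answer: $-630$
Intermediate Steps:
$H = 49$
$- 90 \left(-42 + H\right) = - 90 \left(-42 + 49\right) = \left(-90\right) 7 = -630$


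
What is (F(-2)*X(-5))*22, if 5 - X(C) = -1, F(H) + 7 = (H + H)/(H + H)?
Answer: -792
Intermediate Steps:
F(H) = -6 (F(H) = -7 + (H + H)/(H + H) = -7 + (2*H)/((2*H)) = -7 + (2*H)*(1/(2*H)) = -7 + 1 = -6)
X(C) = 6 (X(C) = 5 - 1*(-1) = 5 + 1 = 6)
(F(-2)*X(-5))*22 = -6*6*22 = -36*22 = -792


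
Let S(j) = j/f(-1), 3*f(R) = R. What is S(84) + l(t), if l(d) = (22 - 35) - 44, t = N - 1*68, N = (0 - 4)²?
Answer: -309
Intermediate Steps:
f(R) = R/3
N = 16 (N = (-4)² = 16)
t = -52 (t = 16 - 1*68 = 16 - 68 = -52)
l(d) = -57 (l(d) = -13 - 44 = -57)
S(j) = -3*j (S(j) = j/(((⅓)*(-1))) = j/(-⅓) = j*(-3) = -3*j)
S(84) + l(t) = -3*84 - 57 = -252 - 57 = -309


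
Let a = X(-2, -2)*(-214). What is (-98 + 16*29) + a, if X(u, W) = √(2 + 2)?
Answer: -62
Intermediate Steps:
X(u, W) = 2 (X(u, W) = √4 = 2)
a = -428 (a = 2*(-214) = -428)
(-98 + 16*29) + a = (-98 + 16*29) - 428 = (-98 + 464) - 428 = 366 - 428 = -62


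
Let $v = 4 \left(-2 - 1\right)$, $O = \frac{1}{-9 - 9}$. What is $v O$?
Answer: $\frac{2}{3} \approx 0.66667$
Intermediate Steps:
$O = - \frac{1}{18}$ ($O = \frac{1}{-18} = - \frac{1}{18} \approx -0.055556$)
$v = -12$ ($v = 4 \left(-3\right) = -12$)
$v O = \left(-12\right) \left(- \frac{1}{18}\right) = \frac{2}{3}$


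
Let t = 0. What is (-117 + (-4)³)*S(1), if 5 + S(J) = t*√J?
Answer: 905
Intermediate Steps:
S(J) = -5 (S(J) = -5 + 0*√J = -5 + 0 = -5)
(-117 + (-4)³)*S(1) = (-117 + (-4)³)*(-5) = (-117 - 64)*(-5) = -181*(-5) = 905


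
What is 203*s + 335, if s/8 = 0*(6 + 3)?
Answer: 335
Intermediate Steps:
s = 0 (s = 8*(0*(6 + 3)) = 8*(0*9) = 8*0 = 0)
203*s + 335 = 203*0 + 335 = 0 + 335 = 335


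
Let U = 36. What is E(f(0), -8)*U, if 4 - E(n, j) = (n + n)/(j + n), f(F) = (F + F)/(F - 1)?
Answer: 144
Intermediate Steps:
f(F) = 2*F/(-1 + F) (f(F) = (2*F)/(-1 + F) = 2*F/(-1 + F))
E(n, j) = 4 - 2*n/(j + n) (E(n, j) = 4 - (n + n)/(j + n) = 4 - 2*n/(j + n))
E(f(0), -8)*U = (2*(2*0/(-1 + 0) + 2*(-8))/(-8 + 2*0/(-1 + 0)))*36 = (2*(2*0/(-1) - 16)/(-8 + 2*0/(-1)))*36 = (2*(2*0*(-1) - 16)/(-8 + 2*0*(-1)))*36 = (2*(0 - 16)/(-8 + 0))*36 = (2*(-16)/(-8))*36 = (2*(-1/8)*(-16))*36 = 4*36 = 144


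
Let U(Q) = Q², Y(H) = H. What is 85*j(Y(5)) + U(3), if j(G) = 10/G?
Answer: 179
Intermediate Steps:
85*j(Y(5)) + U(3) = 85*(10/5) + 3² = 85*(10*(⅕)) + 9 = 85*2 + 9 = 170 + 9 = 179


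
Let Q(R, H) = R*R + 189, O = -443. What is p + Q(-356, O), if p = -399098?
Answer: -272173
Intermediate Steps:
Q(R, H) = 189 + R² (Q(R, H) = R² + 189 = 189 + R²)
p + Q(-356, O) = -399098 + (189 + (-356)²) = -399098 + (189 + 126736) = -399098 + 126925 = -272173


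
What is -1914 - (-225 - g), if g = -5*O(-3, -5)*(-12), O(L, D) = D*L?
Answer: -789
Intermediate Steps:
g = 900 (g = -(-25)*(-3)*(-12) = -5*15*(-12) = -75*(-12) = 900)
-1914 - (-225 - g) = -1914 - (-225 - 1*900) = -1914 - (-225 - 900) = -1914 - 1*(-1125) = -1914 + 1125 = -789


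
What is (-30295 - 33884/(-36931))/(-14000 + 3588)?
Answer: 1118790761/384525572 ≈ 2.9095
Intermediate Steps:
(-30295 - 33884/(-36931))/(-14000 + 3588) = (-30295 - 33884*(-1/36931))/(-10412) = (-30295 + 33884/36931)*(-1/10412) = -1118790761/36931*(-1/10412) = 1118790761/384525572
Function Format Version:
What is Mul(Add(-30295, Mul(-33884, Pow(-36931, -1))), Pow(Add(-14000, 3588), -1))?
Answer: Rational(1118790761, 384525572) ≈ 2.9095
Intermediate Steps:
Mul(Add(-30295, Mul(-33884, Pow(-36931, -1))), Pow(Add(-14000, 3588), -1)) = Mul(Add(-30295, Mul(-33884, Rational(-1, 36931))), Pow(-10412, -1)) = Mul(Add(-30295, Rational(33884, 36931)), Rational(-1, 10412)) = Mul(Rational(-1118790761, 36931), Rational(-1, 10412)) = Rational(1118790761, 384525572)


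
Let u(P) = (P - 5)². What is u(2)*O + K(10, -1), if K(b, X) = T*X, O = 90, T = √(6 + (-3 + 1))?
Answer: 808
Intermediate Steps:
T = 2 (T = √(6 - 2) = √4 = 2)
K(b, X) = 2*X
u(P) = (-5 + P)²
u(2)*O + K(10, -1) = (-5 + 2)²*90 + 2*(-1) = (-3)²*90 - 2 = 9*90 - 2 = 810 - 2 = 808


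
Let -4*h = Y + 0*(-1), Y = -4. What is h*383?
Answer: 383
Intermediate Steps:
h = 1 (h = -(-4 + 0*(-1))/4 = -(-4 + 0)/4 = -¼*(-4) = 1)
h*383 = 1*383 = 383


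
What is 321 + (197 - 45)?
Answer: 473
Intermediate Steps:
321 + (197 - 45) = 321 + 152 = 473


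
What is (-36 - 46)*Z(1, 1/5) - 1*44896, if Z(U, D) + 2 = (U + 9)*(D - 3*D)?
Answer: -44404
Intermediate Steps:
Z(U, D) = -2 - 2*D*(9 + U) (Z(U, D) = -2 + (U + 9)*(D - 3*D) = -2 + (9 + U)*(-2*D) = -2 - 2*D*(9 + U))
(-36 - 46)*Z(1, 1/5) - 1*44896 = (-36 - 46)*(-2 - 18/5 - 2*1/5) - 1*44896 = -82*(-2 - 18*⅕ - 2*⅕*1) - 44896 = -82*(-2 - 18/5 - ⅖) - 44896 = -82*(-6) - 44896 = 492 - 44896 = -44404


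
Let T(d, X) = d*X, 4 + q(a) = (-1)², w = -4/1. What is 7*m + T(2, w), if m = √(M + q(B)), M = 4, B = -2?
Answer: -1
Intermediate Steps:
w = -4 (w = -4*1 = -4)
q(a) = -3 (q(a) = -4 + (-1)² = -4 + 1 = -3)
T(d, X) = X*d
m = 1 (m = √(4 - 3) = √1 = 1)
7*m + T(2, w) = 7*1 - 4*2 = 7 - 8 = -1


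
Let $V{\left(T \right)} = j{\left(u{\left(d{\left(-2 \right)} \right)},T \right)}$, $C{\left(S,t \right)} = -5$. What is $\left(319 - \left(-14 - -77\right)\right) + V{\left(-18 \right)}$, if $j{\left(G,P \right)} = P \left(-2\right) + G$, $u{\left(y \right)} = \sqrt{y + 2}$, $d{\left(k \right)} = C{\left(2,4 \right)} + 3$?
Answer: $292$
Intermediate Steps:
$d{\left(k \right)} = -2$ ($d{\left(k \right)} = -5 + 3 = -2$)
$u{\left(y \right)} = \sqrt{2 + y}$
$j{\left(G,P \right)} = G - 2 P$ ($j{\left(G,P \right)} = - 2 P + G = G - 2 P$)
$V{\left(T \right)} = - 2 T$ ($V{\left(T \right)} = \sqrt{2 - 2} - 2 T = \sqrt{0} - 2 T = 0 - 2 T = - 2 T$)
$\left(319 - \left(-14 - -77\right)\right) + V{\left(-18 \right)} = \left(319 - \left(-14 - -77\right)\right) - -36 = \left(319 - \left(-14 + 77\right)\right) + 36 = \left(319 - 63\right) + 36 = 256 + 36 = 292$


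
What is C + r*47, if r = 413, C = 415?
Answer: 19826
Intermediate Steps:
C + r*47 = 415 + 413*47 = 415 + 19411 = 19826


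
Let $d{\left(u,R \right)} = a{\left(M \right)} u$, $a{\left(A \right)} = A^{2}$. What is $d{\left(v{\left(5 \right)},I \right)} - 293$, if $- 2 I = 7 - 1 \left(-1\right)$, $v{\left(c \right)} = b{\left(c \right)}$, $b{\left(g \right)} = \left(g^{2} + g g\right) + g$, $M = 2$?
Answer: $-73$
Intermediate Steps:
$b{\left(g \right)} = g + 2 g^{2}$ ($b{\left(g \right)} = \left(g^{2} + g^{2}\right) + g = 2 g^{2} + g = g + 2 g^{2}$)
$v{\left(c \right)} = c \left(1 + 2 c\right)$
$I = -4$ ($I = - \frac{7 - 1 \left(-1\right)}{2} = - \frac{7 - -1}{2} = - \frac{7 + 1}{2} = \left(- \frac{1}{2}\right) 8 = -4$)
$d{\left(u,R \right)} = 4 u$ ($d{\left(u,R \right)} = 2^{2} u = 4 u$)
$d{\left(v{\left(5 \right)},I \right)} - 293 = 4 \cdot 5 \left(1 + 2 \cdot 5\right) - 293 = 4 \cdot 5 \left(1 + 10\right) - 293 = 4 \cdot 5 \cdot 11 - 293 = 4 \cdot 55 - 293 = 220 - 293 = -73$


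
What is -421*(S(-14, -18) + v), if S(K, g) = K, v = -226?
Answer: 101040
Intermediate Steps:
-421*(S(-14, -18) + v) = -421*(-14 - 226) = -421*(-240) = 101040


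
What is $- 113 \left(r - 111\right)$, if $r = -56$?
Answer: $18871$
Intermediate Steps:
$- 113 \left(r - 111\right) = - 113 \left(-56 - 111\right) = \left(-113\right) \left(-167\right) = 18871$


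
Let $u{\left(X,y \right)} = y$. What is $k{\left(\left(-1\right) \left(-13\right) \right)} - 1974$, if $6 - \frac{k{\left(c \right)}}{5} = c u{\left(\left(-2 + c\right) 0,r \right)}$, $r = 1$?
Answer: $-2009$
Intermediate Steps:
$k{\left(c \right)} = 30 - 5 c$ ($k{\left(c \right)} = 30 - 5 c 1 = 30 - 5 c$)
$k{\left(\left(-1\right) \left(-13\right) \right)} - 1974 = \left(30 - 5 \left(\left(-1\right) \left(-13\right)\right)\right) - 1974 = \left(30 - 65\right) - 1974 = -35 - 1974 = -2009$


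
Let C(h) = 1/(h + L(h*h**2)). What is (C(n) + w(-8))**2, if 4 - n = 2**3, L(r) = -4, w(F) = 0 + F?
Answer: 4225/64 ≈ 66.016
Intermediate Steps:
w(F) = F
n = -4 (n = 4 - 1*2**3 = 4 - 1*8 = 4 - 8 = -4)
C(h) = 1/(-4 + h) (C(h) = 1/(h - 4) = 1/(-4 + h))
(C(n) + w(-8))**2 = (1/(-4 - 4) - 8)**2 = (1/(-8) - 8)**2 = (-1/8 - 8)**2 = (-65/8)**2 = 4225/64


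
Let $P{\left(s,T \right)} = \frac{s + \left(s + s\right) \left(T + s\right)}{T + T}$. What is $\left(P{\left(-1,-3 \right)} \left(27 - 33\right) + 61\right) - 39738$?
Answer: $-39670$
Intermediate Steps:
$P{\left(s,T \right)} = \frac{s + 2 s \left(T + s\right)}{2 T}$
$\left(P{\left(-1,-3 \right)} \left(27 - 33\right) + 61\right) - 39738 = \left(\left(-1 + \frac{\left(-1\right)^{2}}{-3} + \frac{1}{2} \left(-1\right) \frac{1}{-3}\right) \left(27 - 33\right) + 61\right) - 39738 = \left(\left(-1 - \frac{1}{3} + \frac{1}{2} \left(-1\right) \left(- \frac{1}{3}\right)\right) \left(27 - 33\right) + 61\right) - 39738 = \left(\left(-1 - \frac{1}{3} + \frac{1}{6}\right) \left(-6\right) + 61\right) - 39738 = \left(\left(- \frac{7}{6}\right) \left(-6\right) + 61\right) - 39738 = \left(7 + 61\right) - 39738 = 68 - 39738 = -39670$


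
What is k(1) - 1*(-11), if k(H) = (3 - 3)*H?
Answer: 11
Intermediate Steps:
k(H) = 0 (k(H) = 0*H = 0)
k(1) - 1*(-11) = 0 - 1*(-11) = 0 + 11 = 11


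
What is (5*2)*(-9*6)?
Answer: -540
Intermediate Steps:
(5*2)*(-9*6) = 10*(-54) = -540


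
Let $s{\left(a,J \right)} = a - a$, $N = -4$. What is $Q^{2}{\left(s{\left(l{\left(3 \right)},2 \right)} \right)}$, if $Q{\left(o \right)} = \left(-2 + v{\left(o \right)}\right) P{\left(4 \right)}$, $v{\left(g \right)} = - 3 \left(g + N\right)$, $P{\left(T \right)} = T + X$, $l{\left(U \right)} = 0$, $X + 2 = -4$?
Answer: $400$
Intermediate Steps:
$X = -6$ ($X = -2 - 4 = -6$)
$P{\left(T \right)} = -6 + T$ ($P{\left(T \right)} = T - 6 = -6 + T$)
$v{\left(g \right)} = 12 - 3 g$ ($v{\left(g \right)} = - 3 \left(g - 4\right) = - 3 \left(-4 + g\right) = 12 - 3 g$)
$s{\left(a,J \right)} = 0$
$Q{\left(o \right)} = -20 + 6 o$ ($Q{\left(o \right)} = \left(-2 - \left(-12 + 3 o\right)\right) \left(-6 + 4\right) = \left(10 - 3 o\right) \left(-2\right) = -20 + 6 o$)
$Q^{2}{\left(s{\left(l{\left(3 \right)},2 \right)} \right)} = \left(-20 + 6 \cdot 0\right)^{2} = \left(-20 + 0\right)^{2} = \left(-20\right)^{2} = 400$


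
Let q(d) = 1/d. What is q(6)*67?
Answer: 67/6 ≈ 11.167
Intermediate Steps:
q(6)*67 = 67/6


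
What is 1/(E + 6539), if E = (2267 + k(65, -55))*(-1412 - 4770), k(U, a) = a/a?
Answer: -1/14014237 ≈ -7.1356e-8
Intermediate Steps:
k(U, a) = 1
E = -14020776 (E = (2267 + 1)*(-1412 - 4770) = 2268*(-6182) = -14020776)
1/(E + 6539) = 1/(-14020776 + 6539) = 1/(-14014237) = -1/14014237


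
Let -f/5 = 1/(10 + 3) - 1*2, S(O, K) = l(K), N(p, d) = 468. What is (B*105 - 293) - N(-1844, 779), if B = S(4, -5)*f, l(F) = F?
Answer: -75518/13 ≈ -5809.1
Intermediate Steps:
S(O, K) = K
f = 125/13 (f = -5*(1/(10 + 3) - 1*2) = -5*(1/13 - 2) = -5*(-25/13) = 125/13 ≈ 9.6154)
B = -625/13 (B = -5*125/13 = -625/13 ≈ -48.077)
(B*105 - 293) - N(-1844, 779) = (-625/13*105 - 293) - 1*468 = (-65625/13 - 293) - 468 = -69434/13 - 468 = -75518/13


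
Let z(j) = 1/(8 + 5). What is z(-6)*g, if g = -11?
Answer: -11/13 ≈ -0.84615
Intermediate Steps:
z(j) = 1/13
z(-6)*g = (1/13)*(-11) = -11/13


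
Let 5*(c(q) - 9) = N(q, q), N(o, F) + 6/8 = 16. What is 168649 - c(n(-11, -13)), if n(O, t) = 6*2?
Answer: 3372739/20 ≈ 1.6864e+5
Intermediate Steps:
N(o, F) = 61/4 (N(o, F) = -3/4 + 16 = 61/4)
n(O, t) = 12
c(q) = 241/20 (c(q) = 9 + (1/5)*(61/4) = 9 + 61/20 = 241/20)
168649 - c(n(-11, -13)) = 168649 - 1*241/20 = 168649 - 241/20 = 3372739/20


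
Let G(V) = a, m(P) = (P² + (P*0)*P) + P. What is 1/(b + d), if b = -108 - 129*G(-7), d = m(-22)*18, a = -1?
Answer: 1/8337 ≈ 0.00011995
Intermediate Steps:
m(P) = P + P² (m(P) = (P² + 0*P) + P = (P² + 0) + P = P² + P = P + P²)
G(V) = -1
d = 8316 (d = -22*(1 - 22)*18 = -22*(-21)*18 = 462*18 = 8316)
b = 21 (b = -108 - 129*(-1) = -108 + 129 = 21)
1/(b + d) = 1/(21 + 8316) = 1/8337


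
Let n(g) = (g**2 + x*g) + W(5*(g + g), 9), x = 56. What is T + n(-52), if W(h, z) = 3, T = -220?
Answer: -425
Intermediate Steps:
n(g) = 3 + g**2 + 56*g (n(g) = (g**2 + 56*g) + 3 = 3 + g**2 + 56*g)
T + n(-52) = -220 + (3 + (-52)**2 + 56*(-52)) = -220 + (3 + 2704 - 2912) = -220 - 205 = -425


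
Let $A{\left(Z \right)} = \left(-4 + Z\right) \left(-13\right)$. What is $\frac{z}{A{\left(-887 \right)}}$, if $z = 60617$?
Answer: $\frac{60617}{11583} \approx 5.2333$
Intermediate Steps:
$A{\left(Z \right)} = 52 - 13 Z$
$\frac{z}{A{\left(-887 \right)}} = \frac{60617}{52 - -11531} = \frac{60617}{52 + 11531} = \frac{60617}{11583}$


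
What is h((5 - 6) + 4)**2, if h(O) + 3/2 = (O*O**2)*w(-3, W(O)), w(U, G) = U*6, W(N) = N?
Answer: 950625/4 ≈ 2.3766e+5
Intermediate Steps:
w(U, G) = 6*U
h(O) = -3/2 - 18*O**3 (h(O) = -3/2 + (O*O**2)*(6*(-3)) = -3/2 + O**3*(-18) = -3/2 - 18*O**3)
h((5 - 6) + 4)**2 = (-3/2 - 18*((5 - 6) + 4)**3)**2 = (-3/2 - 18*(-1 + 4)**3)**2 = (-3/2 - 18*3**3)**2 = (-3/2 - 18*27)**2 = (-3/2 - 486)**2 = (-975/2)**2 = 950625/4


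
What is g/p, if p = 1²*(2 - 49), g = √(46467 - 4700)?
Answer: -√41767/47 ≈ -4.3483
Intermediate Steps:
g = √41767 ≈ 204.37
p = -47 (p = 1*(-47) = -47)
g/p = √41767/(-47) = √41767*(-1/47) = -√41767/47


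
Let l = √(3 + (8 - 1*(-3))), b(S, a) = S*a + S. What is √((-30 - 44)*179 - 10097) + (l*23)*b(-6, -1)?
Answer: I*√23343 ≈ 152.78*I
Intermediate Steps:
b(S, a) = S + S*a
l = √14 (l = √(3 + (8 + 3)) = √(3 + 11) = √14 ≈ 3.7417)
√((-30 - 44)*179 - 10097) + (l*23)*b(-6, -1) = √((-30 - 44)*179 - 10097) + (√14*23)*(-6*(1 - 1)) = √(-74*179 - 10097) + (23*√14)*(-6*0) = √(-13246 - 10097) + (23*√14)*0 = √(-23343) + 0 = I*√23343 + 0 = I*√23343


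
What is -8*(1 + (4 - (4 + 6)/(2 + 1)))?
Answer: -40/3 ≈ -13.333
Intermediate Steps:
-8*(1 + (4 - (4 + 6)/(2 + 1))) = -8*(1 + (4 - 10/3)) = -8*(1 + 2/3) = -8*5/3 = -40/3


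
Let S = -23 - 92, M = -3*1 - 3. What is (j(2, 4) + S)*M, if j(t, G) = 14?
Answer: 606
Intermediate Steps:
M = -6 (M = -3 - 3 = -6)
S = -115
(j(2, 4) + S)*M = (14 - 115)*(-6) = -101*(-6) = 606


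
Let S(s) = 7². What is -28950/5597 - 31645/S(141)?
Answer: -925055/1421 ≈ -650.99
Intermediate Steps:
S(s) = 49
-28950/5597 - 31645/S(141) = -28950/5597 - 31645/49 = -28950*1/5597 - 31645*1/49 = -150/29 - 31645/49 = -925055/1421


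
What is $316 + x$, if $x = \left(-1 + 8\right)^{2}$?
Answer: $365$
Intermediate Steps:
$x = 49$ ($x = 7^{2} = 49$)
$316 + x = 316 + 49 = 365$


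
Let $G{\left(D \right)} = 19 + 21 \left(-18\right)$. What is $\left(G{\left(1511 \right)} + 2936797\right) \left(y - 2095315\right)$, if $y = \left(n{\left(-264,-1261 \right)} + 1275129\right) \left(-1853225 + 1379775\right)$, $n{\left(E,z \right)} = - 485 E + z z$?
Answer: $-4161447244470506970$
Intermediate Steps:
$G{\left(D \right)} = -359$ ($G{\left(D \right)} = 19 - 378 = -359$)
$n{\left(E,z \right)} = z^{2} - 485 E$ ($n{\left(E,z \right)} = - 485 E + z^{2} = z^{2} - 485 E$)
$y = -1417173150500$ ($y = \left(\left(\left(-1261\right)^{2} - -128040\right) + 1275129\right) \left(-1853225 + 1379775\right) = \left(\left(1590121 + 128040\right) + 1275129\right) \left(-473450\right) = \left(1718161 + 1275129\right) \left(-473450\right) = 2993290 \left(-473450\right) = -1417173150500$)
$\left(G{\left(1511 \right)} + 2936797\right) \left(y - 2095315\right) = \left(-359 + 2936797\right) \left(-1417173150500 - 2095315\right) = 2936438 \left(-1417175245815\right) = -4161447244470506970$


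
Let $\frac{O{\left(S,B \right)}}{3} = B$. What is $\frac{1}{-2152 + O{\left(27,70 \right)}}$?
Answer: $- \frac{1}{1942} \approx -0.00051493$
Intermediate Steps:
$O{\left(S,B \right)} = 3 B$
$\frac{1}{-2152 + O{\left(27,70 \right)}} = \frac{1}{-2152 + 3 \cdot 70} = \frac{1}{-2152 + 210} = \frac{1}{-1942} = - \frac{1}{1942}$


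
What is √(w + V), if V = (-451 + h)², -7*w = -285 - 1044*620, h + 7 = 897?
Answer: 2*√3494071/7 ≈ 534.07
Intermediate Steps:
h = 890 (h = -7 + 897 = 890)
w = 647565/7 (w = -(-285 - 1044*620)/7 = -(-285 - 647280)/7 = -⅐*(-647565) = 647565/7 ≈ 92509.)
V = 192721 (V = (-451 + 890)² = 439² = 192721)
√(w + V) = √(647565/7 + 192721) = √(1996612/7) = 2*√3494071/7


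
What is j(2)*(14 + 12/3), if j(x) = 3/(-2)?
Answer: -27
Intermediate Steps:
j(x) = -3/2 (j(x) = 3*(-1/2) = -3/2)
j(2)*(14 + 12/3) = -3*(14 + 12/3)/2 = -3*(14 + 12*(1/3))/2 = -3*(14 + 4)/2 = -3/2*18 = -27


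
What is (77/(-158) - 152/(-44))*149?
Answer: 768393/1738 ≈ 442.11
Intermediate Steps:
(77/(-158) - 152/(-44))*149 = (77*(-1/158) - 152*(-1/44))*149 = (-77/158 + 38/11)*149 = (5157/1738)*149 = 768393/1738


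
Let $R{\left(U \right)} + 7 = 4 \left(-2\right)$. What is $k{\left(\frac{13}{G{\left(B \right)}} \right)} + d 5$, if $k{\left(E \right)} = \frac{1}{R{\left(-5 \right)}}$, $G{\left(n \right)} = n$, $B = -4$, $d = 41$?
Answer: $\frac{3074}{15} \approx 204.93$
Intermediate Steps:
$R{\left(U \right)} = -15$ ($R{\left(U \right)} = -7 + 4 \left(-2\right) = -7 - 8 = -15$)
$k{\left(E \right)} = - \frac{1}{15}$ ($k{\left(E \right)} = \frac{1}{-15} = - \frac{1}{15}$)
$k{\left(\frac{13}{G{\left(B \right)}} \right)} + d 5 = - \frac{1}{15} + 41 \cdot 5 = - \frac{1}{15} + 205 = \frac{3074}{15}$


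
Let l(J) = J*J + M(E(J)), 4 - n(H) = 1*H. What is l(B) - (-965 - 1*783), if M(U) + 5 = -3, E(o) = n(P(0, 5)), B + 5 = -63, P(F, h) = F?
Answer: 6364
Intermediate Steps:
n(H) = 4 - H
B = -68 (B = -5 - 63 = -68)
E(o) = 4 (E(o) = 4 - 1*0 = 4 + 0 = 4)
M(U) = -8 (M(U) = -5 - 3 = -8)
l(J) = -8 + J² (l(J) = J*J - 8 = J² - 8 = -8 + J²)
l(B) - (-965 - 1*783) = (-8 + (-68)²) - (-965 - 1*783) = (-8 + 4624) - (-965 - 783) = 4616 - 1*(-1748) = 4616 + 1748 = 6364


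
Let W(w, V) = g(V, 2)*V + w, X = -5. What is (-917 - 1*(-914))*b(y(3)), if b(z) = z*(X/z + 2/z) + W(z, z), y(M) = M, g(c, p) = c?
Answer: -27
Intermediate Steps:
W(w, V) = w + V**2 (W(w, V) = V*V + w = V**2 + w = w + V**2)
b(z) = -3 + z + z**2 (b(z) = z*(-5/z + 2/z) + (z + z**2) = z*(-3/z) + (z + z**2) = -3 + (z + z**2) = -3 + z + z**2)
(-917 - 1*(-914))*b(y(3)) = (-917 - 1*(-914))*(-3 + 3 + 3**2) = (-917 + 914)*(-3 + 3 + 9) = -3*9 = -27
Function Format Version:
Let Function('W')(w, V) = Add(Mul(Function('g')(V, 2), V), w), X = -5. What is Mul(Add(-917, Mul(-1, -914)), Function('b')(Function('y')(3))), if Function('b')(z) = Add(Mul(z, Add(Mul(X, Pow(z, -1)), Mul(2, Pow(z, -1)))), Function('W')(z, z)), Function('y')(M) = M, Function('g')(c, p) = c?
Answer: -27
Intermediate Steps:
Function('W')(w, V) = Add(w, Pow(V, 2)) (Function('W')(w, V) = Add(Mul(V, V), w) = Add(Pow(V, 2), w) = Add(w, Pow(V, 2)))
Function('b')(z) = Add(-3, z, Pow(z, 2)) (Function('b')(z) = Add(Mul(z, Add(Mul(-5, Pow(z, -1)), Mul(2, Pow(z, -1)))), Add(z, Pow(z, 2))) = Add(Mul(z, Mul(-3, Pow(z, -1))), Add(z, Pow(z, 2))) = Add(-3, Add(z, Pow(z, 2))) = Add(-3, z, Pow(z, 2)))
Mul(Add(-917, Mul(-1, -914)), Function('b')(Function('y')(3))) = Mul(Add(-917, Mul(-1, -914)), Add(-3, 3, Pow(3, 2))) = Mul(Add(-917, 914), Add(-3, 3, 9)) = Mul(-3, 9) = -27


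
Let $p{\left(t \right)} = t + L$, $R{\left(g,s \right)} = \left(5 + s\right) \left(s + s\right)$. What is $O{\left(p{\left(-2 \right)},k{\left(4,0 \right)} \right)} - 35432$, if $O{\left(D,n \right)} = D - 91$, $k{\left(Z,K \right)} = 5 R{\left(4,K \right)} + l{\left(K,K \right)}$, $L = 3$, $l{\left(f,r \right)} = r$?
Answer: $-35522$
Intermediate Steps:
$R{\left(g,s \right)} = 2 s \left(5 + s\right)$ ($R{\left(g,s \right)} = \left(5 + s\right) 2 s = 2 s \left(5 + s\right)$)
$k{\left(Z,K \right)} = K + 10 K \left(5 + K\right)$ ($k{\left(Z,K \right)} = 5 \cdot 2 K \left(5 + K\right) + K = 10 K \left(5 + K\right) + K = K + 10 K \left(5 + K\right)$)
$p{\left(t \right)} = 3 + t$ ($p{\left(t \right)} = t + 3 = 3 + t$)
$O{\left(D,n \right)} = -91 + D$ ($O{\left(D,n \right)} = D - 91 = -91 + D$)
$O{\left(p{\left(-2 \right)},k{\left(4,0 \right)} \right)} - 35432 = \left(-91 + \left(3 - 2\right)\right) - 35432 = \left(-91 + 1\right) - 35432 = -90 - 35432 = -35522$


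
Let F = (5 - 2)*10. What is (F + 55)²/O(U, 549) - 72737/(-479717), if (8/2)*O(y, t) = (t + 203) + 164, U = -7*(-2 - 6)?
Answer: 497516014/15693599 ≈ 31.702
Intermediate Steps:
F = 30 (F = 3*10 = 30)
U = 56 (U = -7*(-8) = 56)
O(y, t) = 367/4 + t/4 (O(y, t) = ((t + 203) + 164)/4 = ((203 + t) + 164)/4 = (367 + t)/4 = 367/4 + t/4)
(F + 55)²/O(U, 549) - 72737/(-479717) = (30 + 55)²/(367/4 + (¼)*549) - 72737/(-479717) = 85²/(367/4 + 549/4) - 72737*(-1/479717) = 7225/229 + 10391/68531 = 497516014/15693599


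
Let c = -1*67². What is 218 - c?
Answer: 4707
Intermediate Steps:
c = -4489 (c = -1*4489 = -4489)
218 - c = 218 - 1*(-4489) = 218 + 4489 = 4707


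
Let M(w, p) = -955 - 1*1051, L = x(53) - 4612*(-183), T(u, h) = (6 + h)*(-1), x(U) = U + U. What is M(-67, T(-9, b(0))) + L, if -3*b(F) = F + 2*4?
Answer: 842096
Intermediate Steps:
x(U) = 2*U
b(F) = -8/3 - F/3 (b(F) = -(F + 2*4)/3 = -(F + 8)/3 = -(8 + F)/3 = -8/3 - F/3)
T(u, h) = -6 - h
L = 844102 (L = 2*53 - 4612*(-183) = 106 - 1*(-843996) = 106 + 843996 = 844102)
M(w, p) = -2006 (M(w, p) = -955 - 1051 = -2006)
M(-67, T(-9, b(0))) + L = -2006 + 844102 = 842096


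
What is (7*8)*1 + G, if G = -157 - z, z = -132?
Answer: 31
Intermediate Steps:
G = -25 (G = -157 - 1*(-132) = -157 + 132 = -25)
(7*8)*1 + G = (7*8)*1 - 25 = 56*1 - 25 = 56 - 25 = 31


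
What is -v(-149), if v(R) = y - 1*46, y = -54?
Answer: 100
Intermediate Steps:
v(R) = -100 (v(R) = -54 - 1*46 = -54 - 46 = -100)
-v(-149) = -1*(-100) = 100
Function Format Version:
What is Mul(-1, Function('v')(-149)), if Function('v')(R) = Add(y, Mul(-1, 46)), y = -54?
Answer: 100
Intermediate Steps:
Function('v')(R) = -100 (Function('v')(R) = Add(-54, Mul(-1, 46)) = Add(-54, -46) = -100)
Mul(-1, Function('v')(-149)) = Mul(-1, -100) = 100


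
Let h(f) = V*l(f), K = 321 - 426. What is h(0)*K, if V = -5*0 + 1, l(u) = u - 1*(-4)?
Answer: -420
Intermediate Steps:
l(u) = 4 + u (l(u) = u + 4 = 4 + u)
V = 1 (V = 0 + 1 = 1)
K = -105
h(f) = 4 + f (h(f) = 1*(4 + f) = 4 + f)
h(0)*K = (4 + 0)*(-105) = 4*(-105) = -420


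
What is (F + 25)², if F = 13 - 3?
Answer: 1225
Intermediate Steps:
F = 10
(F + 25)² = (10 + 25)² = 35² = 1225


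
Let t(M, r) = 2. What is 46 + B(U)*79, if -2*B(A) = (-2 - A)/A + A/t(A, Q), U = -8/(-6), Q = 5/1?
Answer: 1421/12 ≈ 118.42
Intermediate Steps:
Q = 5 (Q = 5*1 = 5)
U = 4/3 (U = -8*(-1/6) = 4/3 ≈ 1.3333)
B(A) = -A/4 - (-2 - A)/(2*A) (B(A) = -((-2 - A)/A + A/2)/2 = -(A/2 + (-2 - A)/A)/2 = -A/4 - (-2 - A)/(2*A))
46 + B(U)*79 = 46 + ((4 + 4*(2 - 1*4/3)/3)/(4*(4/3)))*79 = 46 + ((1/4)*(3/4)*(4 + 4*(2 - 4/3)/3))*79 = 46 + ((1/4)*(3/4)*(4 + (4/3)*(2/3)))*79 = 46 + ((1/4)*(3/4)*(4 + 8/9))*79 = 46 + ((1/4)*(3/4)*(44/9))*79 = 46 + (11/12)*79 = 46 + 869/12 = 1421/12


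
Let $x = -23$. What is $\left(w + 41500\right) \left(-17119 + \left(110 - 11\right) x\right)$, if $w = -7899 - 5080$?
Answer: $-553193316$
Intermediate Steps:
$w = -12979$
$\left(w + 41500\right) \left(-17119 + \left(110 - 11\right) x\right) = \left(-12979 + 41500\right) \left(-17119 + \left(110 - 11\right) \left(-23\right)\right) = 28521 \left(-17119 + 99 \left(-23\right)\right) = 28521 \left(-17119 - 2277\right) = 28521 \left(-19396\right) = -553193316$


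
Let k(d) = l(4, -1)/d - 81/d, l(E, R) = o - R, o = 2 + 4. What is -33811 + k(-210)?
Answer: -3550118/105 ≈ -33811.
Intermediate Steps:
o = 6
l(E, R) = 6 - R
k(d) = -74/d (k(d) = (6 - 1*(-1))/d - 81/d = (6 + 1)/d - 81/d = 7/d - 81/d = -74/d)
-33811 + k(-210) = -33811 - 74/(-210) = -33811 - 74*(-1/210) = -33811 + 37/105 = -3550118/105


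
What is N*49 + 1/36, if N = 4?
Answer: 7057/36 ≈ 196.03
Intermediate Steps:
N*49 + 1/36 = 4*49 + 1/36 = 196 + 1/36 = 7057/36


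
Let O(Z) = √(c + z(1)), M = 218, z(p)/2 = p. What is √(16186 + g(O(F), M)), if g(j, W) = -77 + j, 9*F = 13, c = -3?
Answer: √(16109 + I) ≈ 126.92 + 0.0039*I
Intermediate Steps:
z(p) = 2*p
F = 13/9 (F = (⅑)*13 = 13/9 ≈ 1.4444)
O(Z) = I (O(Z) = √(-3 + 2*1) = √(-3 + 2) = √(-1) = I)
√(16186 + g(O(F), M)) = √(16186 + (-77 + I)) = √(16109 + I)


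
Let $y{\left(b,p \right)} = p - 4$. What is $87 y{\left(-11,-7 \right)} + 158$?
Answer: $-799$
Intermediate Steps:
$y{\left(b,p \right)} = -4 + p$
$87 y{\left(-11,-7 \right)} + 158 = 87 \left(-4 - 7\right) + 158 = 87 \left(-11\right) + 158 = -957 + 158 = -799$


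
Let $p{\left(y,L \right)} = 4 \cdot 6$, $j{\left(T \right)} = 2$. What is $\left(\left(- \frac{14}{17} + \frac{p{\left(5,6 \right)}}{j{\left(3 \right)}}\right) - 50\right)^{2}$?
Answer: $\frac{435600}{289} \approx 1507.3$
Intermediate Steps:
$p{\left(y,L \right)} = 24$
$\left(\left(- \frac{14}{17} + \frac{p{\left(5,6 \right)}}{j{\left(3 \right)}}\right) - 50\right)^{2} = \left(\left(- \frac{14}{17} + \frac{24}{2}\right) - 50\right)^{2} = \left(\left(\left(-14\right) \frac{1}{17} + 24 \cdot \frac{1}{2}\right) - 50\right)^{2} = \left(\left(- \frac{14}{17} + 12\right) - 50\right)^{2} = \left(\frac{190}{17} - 50\right)^{2} = \left(- \frac{660}{17}\right)^{2} = \frac{435600}{289}$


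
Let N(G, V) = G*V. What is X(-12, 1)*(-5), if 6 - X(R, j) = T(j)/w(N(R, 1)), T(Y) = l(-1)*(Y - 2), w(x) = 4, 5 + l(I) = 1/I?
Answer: -45/2 ≈ -22.500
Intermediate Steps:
l(I) = -5 + 1/I
T(Y) = 12 - 6*Y (T(Y) = (-5 + 1/(-1))*(Y - 2) = (-5 - 1)*(-2 + Y) = -6*(-2 + Y) = 12 - 6*Y)
X(R, j) = 3 + 3*j/2 (X(R, j) = 6 - (12 - 6*j)/4 = 6 - (3 - 3*j/2) = 6 + (-3 + 3*j/2) = 3 + 3*j/2)
X(-12, 1)*(-5) = (3 + (3/2)*1)*(-5) = (3 + 3/2)*(-5) = (9/2)*(-5) = -45/2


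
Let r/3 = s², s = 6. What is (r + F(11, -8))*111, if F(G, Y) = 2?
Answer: 12210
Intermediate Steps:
r = 108 (r = 3*6² = 3*36 = 108)
(r + F(11, -8))*111 = (108 + 2)*111 = 110*111 = 12210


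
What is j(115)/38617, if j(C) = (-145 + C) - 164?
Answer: -194/38617 ≈ -0.0050237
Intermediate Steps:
j(C) = -309 + C
j(115)/38617 = (-309 + 115)/38617 = -194*1/38617 = -194/38617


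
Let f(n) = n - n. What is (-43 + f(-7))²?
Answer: 1849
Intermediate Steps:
f(n) = 0
(-43 + f(-7))² = (-43 + 0)² = (-43)² = 1849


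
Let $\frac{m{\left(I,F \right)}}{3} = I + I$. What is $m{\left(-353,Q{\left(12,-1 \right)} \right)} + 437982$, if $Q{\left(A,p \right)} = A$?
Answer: $435864$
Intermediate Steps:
$m{\left(I,F \right)} = 6 I$ ($m{\left(I,F \right)} = 3 \left(I + I\right) = 3 \cdot 2 I = 6 I$)
$m{\left(-353,Q{\left(12,-1 \right)} \right)} + 437982 = 6 \left(-353\right) + 437982 = -2118 + 437982 = 435864$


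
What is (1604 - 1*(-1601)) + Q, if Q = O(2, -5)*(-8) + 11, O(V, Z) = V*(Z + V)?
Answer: 3264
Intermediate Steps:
O(V, Z) = V*(V + Z)
Q = 59 (Q = (2*(2 - 5))*(-8) + 11 = (2*(-3))*(-8) + 11 = -6*(-8) + 11 = 48 + 11 = 59)
(1604 - 1*(-1601)) + Q = (1604 - 1*(-1601)) + 59 = (1604 + 1601) + 59 = 3205 + 59 = 3264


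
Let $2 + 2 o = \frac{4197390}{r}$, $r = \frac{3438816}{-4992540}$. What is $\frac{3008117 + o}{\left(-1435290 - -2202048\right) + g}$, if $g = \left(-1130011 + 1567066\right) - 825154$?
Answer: $- \frac{11121775387}{108511552312} \approx -0.10249$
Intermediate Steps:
$r = - \frac{286568}{416045}$ ($r = 3438816 \left(- \frac{1}{4992540}\right) = - \frac{286568}{416045} \approx -0.68879$)
$o = - \frac{873151847843}{286568}$ ($o = -1 + \frac{4197390 \frac{1}{- \frac{286568}{416045}}}{2} = -1 + \frac{4197390 \left(- \frac{416045}{286568}\right)}{2} = -1 + \frac{1}{2} \left(- \frac{873151561275}{143284}\right) = -1 - \frac{873151561275}{286568} = - \frac{873151847843}{286568} \approx -3.0469 \cdot 10^{6}$)
$g = -388099$ ($g = 437055 - 825154 = -388099$)
$\frac{3008117 + o}{\left(-1435290 - -2202048\right) + g} = \frac{3008117 - \frac{873151847843}{286568}}{\left(-1435290 - -2202048\right) - 388099} = - \frac{11121775387}{286568 \left(\left(-1435290 + 2202048\right) - 388099\right)} = - \frac{11121775387}{286568 \left(766758 - 388099\right)} = - \frac{11121775387}{286568 \cdot 378659} = \left(- \frac{11121775387}{286568}\right) \frac{1}{378659} = - \frac{11121775387}{108511552312}$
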